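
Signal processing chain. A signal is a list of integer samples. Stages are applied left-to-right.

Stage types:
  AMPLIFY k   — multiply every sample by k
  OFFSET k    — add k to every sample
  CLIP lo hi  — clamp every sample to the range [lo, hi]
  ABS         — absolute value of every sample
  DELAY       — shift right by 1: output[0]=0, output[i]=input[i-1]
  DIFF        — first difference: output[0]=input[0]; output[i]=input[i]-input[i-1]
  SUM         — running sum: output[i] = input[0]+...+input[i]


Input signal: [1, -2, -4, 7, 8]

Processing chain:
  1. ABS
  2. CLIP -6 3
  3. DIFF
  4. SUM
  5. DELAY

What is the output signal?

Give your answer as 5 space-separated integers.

Input: [1, -2, -4, 7, 8]
Stage 1 (ABS): |1|=1, |-2|=2, |-4|=4, |7|=7, |8|=8 -> [1, 2, 4, 7, 8]
Stage 2 (CLIP -6 3): clip(1,-6,3)=1, clip(2,-6,3)=2, clip(4,-6,3)=3, clip(7,-6,3)=3, clip(8,-6,3)=3 -> [1, 2, 3, 3, 3]
Stage 3 (DIFF): s[0]=1, 2-1=1, 3-2=1, 3-3=0, 3-3=0 -> [1, 1, 1, 0, 0]
Stage 4 (SUM): sum[0..0]=1, sum[0..1]=2, sum[0..2]=3, sum[0..3]=3, sum[0..4]=3 -> [1, 2, 3, 3, 3]
Stage 5 (DELAY): [0, 1, 2, 3, 3] = [0, 1, 2, 3, 3] -> [0, 1, 2, 3, 3]

Answer: 0 1 2 3 3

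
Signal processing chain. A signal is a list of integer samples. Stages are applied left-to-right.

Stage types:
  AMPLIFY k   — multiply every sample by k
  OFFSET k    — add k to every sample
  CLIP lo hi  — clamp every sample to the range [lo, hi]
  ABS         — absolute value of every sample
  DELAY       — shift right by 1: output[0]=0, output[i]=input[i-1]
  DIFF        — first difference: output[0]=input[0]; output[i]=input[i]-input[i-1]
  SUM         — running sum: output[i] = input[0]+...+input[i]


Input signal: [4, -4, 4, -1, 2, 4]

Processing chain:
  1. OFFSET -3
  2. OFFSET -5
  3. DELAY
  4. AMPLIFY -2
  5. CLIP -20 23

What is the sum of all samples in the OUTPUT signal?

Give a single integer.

Answer: 69

Derivation:
Input: [4, -4, 4, -1, 2, 4]
Stage 1 (OFFSET -3): 4+-3=1, -4+-3=-7, 4+-3=1, -1+-3=-4, 2+-3=-1, 4+-3=1 -> [1, -7, 1, -4, -1, 1]
Stage 2 (OFFSET -5): 1+-5=-4, -7+-5=-12, 1+-5=-4, -4+-5=-9, -1+-5=-6, 1+-5=-4 -> [-4, -12, -4, -9, -6, -4]
Stage 3 (DELAY): [0, -4, -12, -4, -9, -6] = [0, -4, -12, -4, -9, -6] -> [0, -4, -12, -4, -9, -6]
Stage 4 (AMPLIFY -2): 0*-2=0, -4*-2=8, -12*-2=24, -4*-2=8, -9*-2=18, -6*-2=12 -> [0, 8, 24, 8, 18, 12]
Stage 5 (CLIP -20 23): clip(0,-20,23)=0, clip(8,-20,23)=8, clip(24,-20,23)=23, clip(8,-20,23)=8, clip(18,-20,23)=18, clip(12,-20,23)=12 -> [0, 8, 23, 8, 18, 12]
Output sum: 69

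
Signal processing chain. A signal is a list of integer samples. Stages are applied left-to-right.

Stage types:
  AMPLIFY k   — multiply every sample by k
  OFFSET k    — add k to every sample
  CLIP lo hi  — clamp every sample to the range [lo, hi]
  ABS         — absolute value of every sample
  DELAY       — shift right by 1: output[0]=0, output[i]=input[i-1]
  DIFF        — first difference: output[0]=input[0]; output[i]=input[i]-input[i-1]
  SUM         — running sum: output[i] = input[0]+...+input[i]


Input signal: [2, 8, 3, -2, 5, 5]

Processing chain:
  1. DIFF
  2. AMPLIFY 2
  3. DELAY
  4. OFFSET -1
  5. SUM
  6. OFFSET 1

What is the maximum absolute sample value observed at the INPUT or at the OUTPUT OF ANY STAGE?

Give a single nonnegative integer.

Input: [2, 8, 3, -2, 5, 5] (max |s|=8)
Stage 1 (DIFF): s[0]=2, 8-2=6, 3-8=-5, -2-3=-5, 5--2=7, 5-5=0 -> [2, 6, -5, -5, 7, 0] (max |s|=7)
Stage 2 (AMPLIFY 2): 2*2=4, 6*2=12, -5*2=-10, -5*2=-10, 7*2=14, 0*2=0 -> [4, 12, -10, -10, 14, 0] (max |s|=14)
Stage 3 (DELAY): [0, 4, 12, -10, -10, 14] = [0, 4, 12, -10, -10, 14] -> [0, 4, 12, -10, -10, 14] (max |s|=14)
Stage 4 (OFFSET -1): 0+-1=-1, 4+-1=3, 12+-1=11, -10+-1=-11, -10+-1=-11, 14+-1=13 -> [-1, 3, 11, -11, -11, 13] (max |s|=13)
Stage 5 (SUM): sum[0..0]=-1, sum[0..1]=2, sum[0..2]=13, sum[0..3]=2, sum[0..4]=-9, sum[0..5]=4 -> [-1, 2, 13, 2, -9, 4] (max |s|=13)
Stage 6 (OFFSET 1): -1+1=0, 2+1=3, 13+1=14, 2+1=3, -9+1=-8, 4+1=5 -> [0, 3, 14, 3, -8, 5] (max |s|=14)
Overall max amplitude: 14

Answer: 14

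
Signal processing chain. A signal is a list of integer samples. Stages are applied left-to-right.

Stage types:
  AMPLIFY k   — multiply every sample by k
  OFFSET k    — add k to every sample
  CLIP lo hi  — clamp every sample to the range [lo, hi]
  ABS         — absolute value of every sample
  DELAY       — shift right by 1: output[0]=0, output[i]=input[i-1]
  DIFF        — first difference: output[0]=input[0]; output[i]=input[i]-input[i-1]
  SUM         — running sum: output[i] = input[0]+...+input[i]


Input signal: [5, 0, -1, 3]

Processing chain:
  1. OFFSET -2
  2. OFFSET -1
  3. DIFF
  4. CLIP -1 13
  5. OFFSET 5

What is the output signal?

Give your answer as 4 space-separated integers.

Answer: 7 4 4 9

Derivation:
Input: [5, 0, -1, 3]
Stage 1 (OFFSET -2): 5+-2=3, 0+-2=-2, -1+-2=-3, 3+-2=1 -> [3, -2, -3, 1]
Stage 2 (OFFSET -1): 3+-1=2, -2+-1=-3, -3+-1=-4, 1+-1=0 -> [2, -3, -4, 0]
Stage 3 (DIFF): s[0]=2, -3-2=-5, -4--3=-1, 0--4=4 -> [2, -5, -1, 4]
Stage 4 (CLIP -1 13): clip(2,-1,13)=2, clip(-5,-1,13)=-1, clip(-1,-1,13)=-1, clip(4,-1,13)=4 -> [2, -1, -1, 4]
Stage 5 (OFFSET 5): 2+5=7, -1+5=4, -1+5=4, 4+5=9 -> [7, 4, 4, 9]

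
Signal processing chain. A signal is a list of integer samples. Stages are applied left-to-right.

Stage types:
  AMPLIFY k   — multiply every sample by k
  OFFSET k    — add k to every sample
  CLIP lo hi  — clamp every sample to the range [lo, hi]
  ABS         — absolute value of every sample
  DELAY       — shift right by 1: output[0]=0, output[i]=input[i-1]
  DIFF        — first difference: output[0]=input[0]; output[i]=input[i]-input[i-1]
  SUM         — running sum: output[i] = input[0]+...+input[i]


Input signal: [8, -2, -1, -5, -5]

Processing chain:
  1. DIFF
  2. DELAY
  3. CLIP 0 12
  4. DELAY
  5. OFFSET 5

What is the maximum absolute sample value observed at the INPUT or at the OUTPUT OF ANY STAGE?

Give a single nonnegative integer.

Input: [8, -2, -1, -5, -5] (max |s|=8)
Stage 1 (DIFF): s[0]=8, -2-8=-10, -1--2=1, -5--1=-4, -5--5=0 -> [8, -10, 1, -4, 0] (max |s|=10)
Stage 2 (DELAY): [0, 8, -10, 1, -4] = [0, 8, -10, 1, -4] -> [0, 8, -10, 1, -4] (max |s|=10)
Stage 3 (CLIP 0 12): clip(0,0,12)=0, clip(8,0,12)=8, clip(-10,0,12)=0, clip(1,0,12)=1, clip(-4,0,12)=0 -> [0, 8, 0, 1, 0] (max |s|=8)
Stage 4 (DELAY): [0, 0, 8, 0, 1] = [0, 0, 8, 0, 1] -> [0, 0, 8, 0, 1] (max |s|=8)
Stage 5 (OFFSET 5): 0+5=5, 0+5=5, 8+5=13, 0+5=5, 1+5=6 -> [5, 5, 13, 5, 6] (max |s|=13)
Overall max amplitude: 13

Answer: 13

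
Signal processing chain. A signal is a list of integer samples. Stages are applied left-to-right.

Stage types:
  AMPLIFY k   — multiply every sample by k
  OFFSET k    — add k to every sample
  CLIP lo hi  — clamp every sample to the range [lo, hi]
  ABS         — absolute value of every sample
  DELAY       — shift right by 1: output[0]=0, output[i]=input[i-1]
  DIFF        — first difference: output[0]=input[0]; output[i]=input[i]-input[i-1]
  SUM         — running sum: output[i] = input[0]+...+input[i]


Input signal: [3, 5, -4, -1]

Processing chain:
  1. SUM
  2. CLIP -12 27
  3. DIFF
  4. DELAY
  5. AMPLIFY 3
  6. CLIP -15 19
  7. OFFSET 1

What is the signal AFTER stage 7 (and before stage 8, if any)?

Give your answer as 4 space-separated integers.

Answer: 1 10 16 -11

Derivation:
Input: [3, 5, -4, -1]
Stage 1 (SUM): sum[0..0]=3, sum[0..1]=8, sum[0..2]=4, sum[0..3]=3 -> [3, 8, 4, 3]
Stage 2 (CLIP -12 27): clip(3,-12,27)=3, clip(8,-12,27)=8, clip(4,-12,27)=4, clip(3,-12,27)=3 -> [3, 8, 4, 3]
Stage 3 (DIFF): s[0]=3, 8-3=5, 4-8=-4, 3-4=-1 -> [3, 5, -4, -1]
Stage 4 (DELAY): [0, 3, 5, -4] = [0, 3, 5, -4] -> [0, 3, 5, -4]
Stage 5 (AMPLIFY 3): 0*3=0, 3*3=9, 5*3=15, -4*3=-12 -> [0, 9, 15, -12]
Stage 6 (CLIP -15 19): clip(0,-15,19)=0, clip(9,-15,19)=9, clip(15,-15,19)=15, clip(-12,-15,19)=-12 -> [0, 9, 15, -12]
Stage 7 (OFFSET 1): 0+1=1, 9+1=10, 15+1=16, -12+1=-11 -> [1, 10, 16, -11]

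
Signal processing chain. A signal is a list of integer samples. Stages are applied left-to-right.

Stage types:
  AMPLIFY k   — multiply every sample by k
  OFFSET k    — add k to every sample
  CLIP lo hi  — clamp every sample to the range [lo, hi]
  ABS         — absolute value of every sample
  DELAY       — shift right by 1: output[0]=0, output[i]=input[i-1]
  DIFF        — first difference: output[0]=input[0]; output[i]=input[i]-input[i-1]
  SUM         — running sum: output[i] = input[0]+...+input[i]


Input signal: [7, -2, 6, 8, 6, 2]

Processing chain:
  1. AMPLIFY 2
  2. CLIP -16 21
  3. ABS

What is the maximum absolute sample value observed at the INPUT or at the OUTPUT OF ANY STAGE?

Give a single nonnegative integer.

Answer: 16

Derivation:
Input: [7, -2, 6, 8, 6, 2] (max |s|=8)
Stage 1 (AMPLIFY 2): 7*2=14, -2*2=-4, 6*2=12, 8*2=16, 6*2=12, 2*2=4 -> [14, -4, 12, 16, 12, 4] (max |s|=16)
Stage 2 (CLIP -16 21): clip(14,-16,21)=14, clip(-4,-16,21)=-4, clip(12,-16,21)=12, clip(16,-16,21)=16, clip(12,-16,21)=12, clip(4,-16,21)=4 -> [14, -4, 12, 16, 12, 4] (max |s|=16)
Stage 3 (ABS): |14|=14, |-4|=4, |12|=12, |16|=16, |12|=12, |4|=4 -> [14, 4, 12, 16, 12, 4] (max |s|=16)
Overall max amplitude: 16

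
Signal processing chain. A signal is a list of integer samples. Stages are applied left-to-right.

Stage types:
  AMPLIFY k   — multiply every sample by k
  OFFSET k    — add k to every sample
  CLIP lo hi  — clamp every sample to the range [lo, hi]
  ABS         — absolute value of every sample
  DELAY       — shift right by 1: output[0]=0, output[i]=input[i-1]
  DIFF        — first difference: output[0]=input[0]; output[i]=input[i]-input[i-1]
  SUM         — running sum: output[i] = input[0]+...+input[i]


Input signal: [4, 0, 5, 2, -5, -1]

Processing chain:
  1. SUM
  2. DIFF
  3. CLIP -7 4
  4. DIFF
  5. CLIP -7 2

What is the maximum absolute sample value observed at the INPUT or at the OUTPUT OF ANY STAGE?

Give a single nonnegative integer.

Input: [4, 0, 5, 2, -5, -1] (max |s|=5)
Stage 1 (SUM): sum[0..0]=4, sum[0..1]=4, sum[0..2]=9, sum[0..3]=11, sum[0..4]=6, sum[0..5]=5 -> [4, 4, 9, 11, 6, 5] (max |s|=11)
Stage 2 (DIFF): s[0]=4, 4-4=0, 9-4=5, 11-9=2, 6-11=-5, 5-6=-1 -> [4, 0, 5, 2, -5, -1] (max |s|=5)
Stage 3 (CLIP -7 4): clip(4,-7,4)=4, clip(0,-7,4)=0, clip(5,-7,4)=4, clip(2,-7,4)=2, clip(-5,-7,4)=-5, clip(-1,-7,4)=-1 -> [4, 0, 4, 2, -5, -1] (max |s|=5)
Stage 4 (DIFF): s[0]=4, 0-4=-4, 4-0=4, 2-4=-2, -5-2=-7, -1--5=4 -> [4, -4, 4, -2, -7, 4] (max |s|=7)
Stage 5 (CLIP -7 2): clip(4,-7,2)=2, clip(-4,-7,2)=-4, clip(4,-7,2)=2, clip(-2,-7,2)=-2, clip(-7,-7,2)=-7, clip(4,-7,2)=2 -> [2, -4, 2, -2, -7, 2] (max |s|=7)
Overall max amplitude: 11

Answer: 11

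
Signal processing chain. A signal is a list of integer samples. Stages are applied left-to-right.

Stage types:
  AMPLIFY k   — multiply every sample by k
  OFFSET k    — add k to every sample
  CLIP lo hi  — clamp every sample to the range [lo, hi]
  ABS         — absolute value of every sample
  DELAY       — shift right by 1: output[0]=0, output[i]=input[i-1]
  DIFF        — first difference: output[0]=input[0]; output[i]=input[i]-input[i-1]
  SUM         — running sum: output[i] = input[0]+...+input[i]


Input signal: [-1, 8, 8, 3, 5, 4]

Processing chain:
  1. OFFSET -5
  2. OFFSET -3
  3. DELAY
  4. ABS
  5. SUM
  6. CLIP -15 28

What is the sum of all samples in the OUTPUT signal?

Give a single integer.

Input: [-1, 8, 8, 3, 5, 4]
Stage 1 (OFFSET -5): -1+-5=-6, 8+-5=3, 8+-5=3, 3+-5=-2, 5+-5=0, 4+-5=-1 -> [-6, 3, 3, -2, 0, -1]
Stage 2 (OFFSET -3): -6+-3=-9, 3+-3=0, 3+-3=0, -2+-3=-5, 0+-3=-3, -1+-3=-4 -> [-9, 0, 0, -5, -3, -4]
Stage 3 (DELAY): [0, -9, 0, 0, -5, -3] = [0, -9, 0, 0, -5, -3] -> [0, -9, 0, 0, -5, -3]
Stage 4 (ABS): |0|=0, |-9|=9, |0|=0, |0|=0, |-5|=5, |-3|=3 -> [0, 9, 0, 0, 5, 3]
Stage 5 (SUM): sum[0..0]=0, sum[0..1]=9, sum[0..2]=9, sum[0..3]=9, sum[0..4]=14, sum[0..5]=17 -> [0, 9, 9, 9, 14, 17]
Stage 6 (CLIP -15 28): clip(0,-15,28)=0, clip(9,-15,28)=9, clip(9,-15,28)=9, clip(9,-15,28)=9, clip(14,-15,28)=14, clip(17,-15,28)=17 -> [0, 9, 9, 9, 14, 17]
Output sum: 58

Answer: 58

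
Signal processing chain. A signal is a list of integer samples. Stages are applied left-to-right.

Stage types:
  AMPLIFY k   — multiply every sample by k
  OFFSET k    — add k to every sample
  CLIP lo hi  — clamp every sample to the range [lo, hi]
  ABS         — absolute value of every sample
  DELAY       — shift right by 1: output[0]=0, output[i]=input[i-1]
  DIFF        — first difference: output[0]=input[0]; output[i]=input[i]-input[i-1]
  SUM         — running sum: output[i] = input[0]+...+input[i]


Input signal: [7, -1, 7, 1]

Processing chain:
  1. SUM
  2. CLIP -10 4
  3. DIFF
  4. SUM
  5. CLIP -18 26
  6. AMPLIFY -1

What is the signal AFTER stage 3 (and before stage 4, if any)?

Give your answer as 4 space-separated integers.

Answer: 4 0 0 0

Derivation:
Input: [7, -1, 7, 1]
Stage 1 (SUM): sum[0..0]=7, sum[0..1]=6, sum[0..2]=13, sum[0..3]=14 -> [7, 6, 13, 14]
Stage 2 (CLIP -10 4): clip(7,-10,4)=4, clip(6,-10,4)=4, clip(13,-10,4)=4, clip(14,-10,4)=4 -> [4, 4, 4, 4]
Stage 3 (DIFF): s[0]=4, 4-4=0, 4-4=0, 4-4=0 -> [4, 0, 0, 0]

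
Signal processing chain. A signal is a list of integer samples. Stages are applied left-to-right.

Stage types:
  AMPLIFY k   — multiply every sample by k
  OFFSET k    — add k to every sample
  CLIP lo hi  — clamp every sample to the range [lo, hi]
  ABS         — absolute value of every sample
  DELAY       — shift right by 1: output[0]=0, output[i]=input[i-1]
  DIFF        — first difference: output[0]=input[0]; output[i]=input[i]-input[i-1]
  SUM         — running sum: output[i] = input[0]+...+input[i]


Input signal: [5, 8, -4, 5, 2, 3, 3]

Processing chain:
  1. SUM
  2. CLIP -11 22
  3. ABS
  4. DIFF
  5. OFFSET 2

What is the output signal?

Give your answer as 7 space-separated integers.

Input: [5, 8, -4, 5, 2, 3, 3]
Stage 1 (SUM): sum[0..0]=5, sum[0..1]=13, sum[0..2]=9, sum[0..3]=14, sum[0..4]=16, sum[0..5]=19, sum[0..6]=22 -> [5, 13, 9, 14, 16, 19, 22]
Stage 2 (CLIP -11 22): clip(5,-11,22)=5, clip(13,-11,22)=13, clip(9,-11,22)=9, clip(14,-11,22)=14, clip(16,-11,22)=16, clip(19,-11,22)=19, clip(22,-11,22)=22 -> [5, 13, 9, 14, 16, 19, 22]
Stage 3 (ABS): |5|=5, |13|=13, |9|=9, |14|=14, |16|=16, |19|=19, |22|=22 -> [5, 13, 9, 14, 16, 19, 22]
Stage 4 (DIFF): s[0]=5, 13-5=8, 9-13=-4, 14-9=5, 16-14=2, 19-16=3, 22-19=3 -> [5, 8, -4, 5, 2, 3, 3]
Stage 5 (OFFSET 2): 5+2=7, 8+2=10, -4+2=-2, 5+2=7, 2+2=4, 3+2=5, 3+2=5 -> [7, 10, -2, 7, 4, 5, 5]

Answer: 7 10 -2 7 4 5 5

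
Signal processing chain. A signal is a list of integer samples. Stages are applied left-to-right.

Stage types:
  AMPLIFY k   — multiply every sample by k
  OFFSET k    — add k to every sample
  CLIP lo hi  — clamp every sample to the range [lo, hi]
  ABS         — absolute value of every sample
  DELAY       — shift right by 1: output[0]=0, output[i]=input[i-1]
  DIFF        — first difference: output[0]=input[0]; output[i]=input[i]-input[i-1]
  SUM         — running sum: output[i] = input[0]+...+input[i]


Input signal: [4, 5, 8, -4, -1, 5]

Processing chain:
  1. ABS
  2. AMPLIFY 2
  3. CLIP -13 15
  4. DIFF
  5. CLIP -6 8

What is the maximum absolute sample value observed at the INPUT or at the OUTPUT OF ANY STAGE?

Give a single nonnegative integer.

Input: [4, 5, 8, -4, -1, 5] (max |s|=8)
Stage 1 (ABS): |4|=4, |5|=5, |8|=8, |-4|=4, |-1|=1, |5|=5 -> [4, 5, 8, 4, 1, 5] (max |s|=8)
Stage 2 (AMPLIFY 2): 4*2=8, 5*2=10, 8*2=16, 4*2=8, 1*2=2, 5*2=10 -> [8, 10, 16, 8, 2, 10] (max |s|=16)
Stage 3 (CLIP -13 15): clip(8,-13,15)=8, clip(10,-13,15)=10, clip(16,-13,15)=15, clip(8,-13,15)=8, clip(2,-13,15)=2, clip(10,-13,15)=10 -> [8, 10, 15, 8, 2, 10] (max |s|=15)
Stage 4 (DIFF): s[0]=8, 10-8=2, 15-10=5, 8-15=-7, 2-8=-6, 10-2=8 -> [8, 2, 5, -7, -6, 8] (max |s|=8)
Stage 5 (CLIP -6 8): clip(8,-6,8)=8, clip(2,-6,8)=2, clip(5,-6,8)=5, clip(-7,-6,8)=-6, clip(-6,-6,8)=-6, clip(8,-6,8)=8 -> [8, 2, 5, -6, -6, 8] (max |s|=8)
Overall max amplitude: 16

Answer: 16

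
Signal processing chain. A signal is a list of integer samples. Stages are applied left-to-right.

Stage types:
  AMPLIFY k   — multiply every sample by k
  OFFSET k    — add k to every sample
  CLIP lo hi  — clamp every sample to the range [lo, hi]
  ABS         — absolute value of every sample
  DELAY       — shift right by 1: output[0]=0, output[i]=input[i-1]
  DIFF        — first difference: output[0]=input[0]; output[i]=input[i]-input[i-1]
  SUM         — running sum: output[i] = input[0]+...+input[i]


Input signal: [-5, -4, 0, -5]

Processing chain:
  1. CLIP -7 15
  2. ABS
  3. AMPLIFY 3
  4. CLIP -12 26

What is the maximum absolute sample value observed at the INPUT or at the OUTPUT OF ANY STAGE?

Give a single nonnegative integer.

Input: [-5, -4, 0, -5] (max |s|=5)
Stage 1 (CLIP -7 15): clip(-5,-7,15)=-5, clip(-4,-7,15)=-4, clip(0,-7,15)=0, clip(-5,-7,15)=-5 -> [-5, -4, 0, -5] (max |s|=5)
Stage 2 (ABS): |-5|=5, |-4|=4, |0|=0, |-5|=5 -> [5, 4, 0, 5] (max |s|=5)
Stage 3 (AMPLIFY 3): 5*3=15, 4*3=12, 0*3=0, 5*3=15 -> [15, 12, 0, 15] (max |s|=15)
Stage 4 (CLIP -12 26): clip(15,-12,26)=15, clip(12,-12,26)=12, clip(0,-12,26)=0, clip(15,-12,26)=15 -> [15, 12, 0, 15] (max |s|=15)
Overall max amplitude: 15

Answer: 15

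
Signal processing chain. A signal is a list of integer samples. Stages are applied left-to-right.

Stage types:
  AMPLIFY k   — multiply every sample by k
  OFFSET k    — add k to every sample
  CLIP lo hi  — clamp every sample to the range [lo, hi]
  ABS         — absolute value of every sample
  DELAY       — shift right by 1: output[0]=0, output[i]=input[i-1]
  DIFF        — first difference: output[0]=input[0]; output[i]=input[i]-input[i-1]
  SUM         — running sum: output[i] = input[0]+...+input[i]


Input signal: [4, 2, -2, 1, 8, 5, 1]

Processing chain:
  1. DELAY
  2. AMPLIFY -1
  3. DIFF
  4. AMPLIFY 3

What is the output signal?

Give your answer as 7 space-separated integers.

Input: [4, 2, -2, 1, 8, 5, 1]
Stage 1 (DELAY): [0, 4, 2, -2, 1, 8, 5] = [0, 4, 2, -2, 1, 8, 5] -> [0, 4, 2, -2, 1, 8, 5]
Stage 2 (AMPLIFY -1): 0*-1=0, 4*-1=-4, 2*-1=-2, -2*-1=2, 1*-1=-1, 8*-1=-8, 5*-1=-5 -> [0, -4, -2, 2, -1, -8, -5]
Stage 3 (DIFF): s[0]=0, -4-0=-4, -2--4=2, 2--2=4, -1-2=-3, -8--1=-7, -5--8=3 -> [0, -4, 2, 4, -3, -7, 3]
Stage 4 (AMPLIFY 3): 0*3=0, -4*3=-12, 2*3=6, 4*3=12, -3*3=-9, -7*3=-21, 3*3=9 -> [0, -12, 6, 12, -9, -21, 9]

Answer: 0 -12 6 12 -9 -21 9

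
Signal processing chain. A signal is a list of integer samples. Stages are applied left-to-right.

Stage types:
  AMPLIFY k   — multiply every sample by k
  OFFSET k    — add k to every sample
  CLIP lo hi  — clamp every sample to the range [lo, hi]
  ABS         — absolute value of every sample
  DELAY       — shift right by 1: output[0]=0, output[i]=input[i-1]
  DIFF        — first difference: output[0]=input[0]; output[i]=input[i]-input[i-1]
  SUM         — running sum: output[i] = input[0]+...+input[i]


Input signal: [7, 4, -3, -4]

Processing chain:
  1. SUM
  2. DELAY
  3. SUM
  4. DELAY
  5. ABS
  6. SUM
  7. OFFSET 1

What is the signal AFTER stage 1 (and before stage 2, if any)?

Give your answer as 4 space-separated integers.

Answer: 7 11 8 4

Derivation:
Input: [7, 4, -3, -4]
Stage 1 (SUM): sum[0..0]=7, sum[0..1]=11, sum[0..2]=8, sum[0..3]=4 -> [7, 11, 8, 4]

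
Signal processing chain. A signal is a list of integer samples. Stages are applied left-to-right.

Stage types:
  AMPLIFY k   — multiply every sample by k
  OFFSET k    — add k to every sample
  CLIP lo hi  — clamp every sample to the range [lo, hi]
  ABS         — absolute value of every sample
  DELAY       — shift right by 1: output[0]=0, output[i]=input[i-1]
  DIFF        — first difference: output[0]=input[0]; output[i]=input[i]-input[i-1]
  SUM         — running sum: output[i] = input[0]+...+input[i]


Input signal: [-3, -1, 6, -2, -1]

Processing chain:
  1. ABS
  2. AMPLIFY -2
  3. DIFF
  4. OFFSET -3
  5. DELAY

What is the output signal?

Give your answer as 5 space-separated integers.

Input: [-3, -1, 6, -2, -1]
Stage 1 (ABS): |-3|=3, |-1|=1, |6|=6, |-2|=2, |-1|=1 -> [3, 1, 6, 2, 1]
Stage 2 (AMPLIFY -2): 3*-2=-6, 1*-2=-2, 6*-2=-12, 2*-2=-4, 1*-2=-2 -> [-6, -2, -12, -4, -2]
Stage 3 (DIFF): s[0]=-6, -2--6=4, -12--2=-10, -4--12=8, -2--4=2 -> [-6, 4, -10, 8, 2]
Stage 4 (OFFSET -3): -6+-3=-9, 4+-3=1, -10+-3=-13, 8+-3=5, 2+-3=-1 -> [-9, 1, -13, 5, -1]
Stage 5 (DELAY): [0, -9, 1, -13, 5] = [0, -9, 1, -13, 5] -> [0, -9, 1, -13, 5]

Answer: 0 -9 1 -13 5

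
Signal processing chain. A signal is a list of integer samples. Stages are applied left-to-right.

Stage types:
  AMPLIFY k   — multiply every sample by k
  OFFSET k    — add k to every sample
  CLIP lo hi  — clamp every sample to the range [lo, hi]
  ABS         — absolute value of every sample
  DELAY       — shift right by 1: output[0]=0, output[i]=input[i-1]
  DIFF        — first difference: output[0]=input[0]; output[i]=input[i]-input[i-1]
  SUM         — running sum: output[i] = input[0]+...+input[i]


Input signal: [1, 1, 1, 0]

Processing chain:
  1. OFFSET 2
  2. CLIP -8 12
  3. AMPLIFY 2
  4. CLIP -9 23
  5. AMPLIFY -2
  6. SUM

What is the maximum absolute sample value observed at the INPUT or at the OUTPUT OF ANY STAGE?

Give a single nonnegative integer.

Answer: 44

Derivation:
Input: [1, 1, 1, 0] (max |s|=1)
Stage 1 (OFFSET 2): 1+2=3, 1+2=3, 1+2=3, 0+2=2 -> [3, 3, 3, 2] (max |s|=3)
Stage 2 (CLIP -8 12): clip(3,-8,12)=3, clip(3,-8,12)=3, clip(3,-8,12)=3, clip(2,-8,12)=2 -> [3, 3, 3, 2] (max |s|=3)
Stage 3 (AMPLIFY 2): 3*2=6, 3*2=6, 3*2=6, 2*2=4 -> [6, 6, 6, 4] (max |s|=6)
Stage 4 (CLIP -9 23): clip(6,-9,23)=6, clip(6,-9,23)=6, clip(6,-9,23)=6, clip(4,-9,23)=4 -> [6, 6, 6, 4] (max |s|=6)
Stage 5 (AMPLIFY -2): 6*-2=-12, 6*-2=-12, 6*-2=-12, 4*-2=-8 -> [-12, -12, -12, -8] (max |s|=12)
Stage 6 (SUM): sum[0..0]=-12, sum[0..1]=-24, sum[0..2]=-36, sum[0..3]=-44 -> [-12, -24, -36, -44] (max |s|=44)
Overall max amplitude: 44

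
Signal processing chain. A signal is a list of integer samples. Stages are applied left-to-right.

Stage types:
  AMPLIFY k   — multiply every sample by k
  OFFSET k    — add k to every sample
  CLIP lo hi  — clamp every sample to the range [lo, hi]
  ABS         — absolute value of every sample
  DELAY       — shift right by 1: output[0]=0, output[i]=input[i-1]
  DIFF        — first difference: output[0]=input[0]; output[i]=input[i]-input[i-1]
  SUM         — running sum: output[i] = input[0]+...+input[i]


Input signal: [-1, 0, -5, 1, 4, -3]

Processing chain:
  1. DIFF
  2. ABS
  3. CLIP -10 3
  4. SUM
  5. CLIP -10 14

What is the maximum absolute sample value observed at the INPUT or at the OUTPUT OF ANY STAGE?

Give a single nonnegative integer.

Answer: 14

Derivation:
Input: [-1, 0, -5, 1, 4, -3] (max |s|=5)
Stage 1 (DIFF): s[0]=-1, 0--1=1, -5-0=-5, 1--5=6, 4-1=3, -3-4=-7 -> [-1, 1, -5, 6, 3, -7] (max |s|=7)
Stage 2 (ABS): |-1|=1, |1|=1, |-5|=5, |6|=6, |3|=3, |-7|=7 -> [1, 1, 5, 6, 3, 7] (max |s|=7)
Stage 3 (CLIP -10 3): clip(1,-10,3)=1, clip(1,-10,3)=1, clip(5,-10,3)=3, clip(6,-10,3)=3, clip(3,-10,3)=3, clip(7,-10,3)=3 -> [1, 1, 3, 3, 3, 3] (max |s|=3)
Stage 4 (SUM): sum[0..0]=1, sum[0..1]=2, sum[0..2]=5, sum[0..3]=8, sum[0..4]=11, sum[0..5]=14 -> [1, 2, 5, 8, 11, 14] (max |s|=14)
Stage 5 (CLIP -10 14): clip(1,-10,14)=1, clip(2,-10,14)=2, clip(5,-10,14)=5, clip(8,-10,14)=8, clip(11,-10,14)=11, clip(14,-10,14)=14 -> [1, 2, 5, 8, 11, 14] (max |s|=14)
Overall max amplitude: 14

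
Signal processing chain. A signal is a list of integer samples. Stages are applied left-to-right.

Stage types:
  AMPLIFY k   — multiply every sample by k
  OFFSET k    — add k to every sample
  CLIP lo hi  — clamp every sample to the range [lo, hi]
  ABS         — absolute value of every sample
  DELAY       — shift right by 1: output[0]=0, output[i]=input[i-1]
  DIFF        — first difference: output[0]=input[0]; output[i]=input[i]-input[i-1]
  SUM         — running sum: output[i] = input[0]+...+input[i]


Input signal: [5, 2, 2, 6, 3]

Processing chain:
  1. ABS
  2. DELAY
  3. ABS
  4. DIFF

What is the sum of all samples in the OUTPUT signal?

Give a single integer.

Input: [5, 2, 2, 6, 3]
Stage 1 (ABS): |5|=5, |2|=2, |2|=2, |6|=6, |3|=3 -> [5, 2, 2, 6, 3]
Stage 2 (DELAY): [0, 5, 2, 2, 6] = [0, 5, 2, 2, 6] -> [0, 5, 2, 2, 6]
Stage 3 (ABS): |0|=0, |5|=5, |2|=2, |2|=2, |6|=6 -> [0, 5, 2, 2, 6]
Stage 4 (DIFF): s[0]=0, 5-0=5, 2-5=-3, 2-2=0, 6-2=4 -> [0, 5, -3, 0, 4]
Output sum: 6

Answer: 6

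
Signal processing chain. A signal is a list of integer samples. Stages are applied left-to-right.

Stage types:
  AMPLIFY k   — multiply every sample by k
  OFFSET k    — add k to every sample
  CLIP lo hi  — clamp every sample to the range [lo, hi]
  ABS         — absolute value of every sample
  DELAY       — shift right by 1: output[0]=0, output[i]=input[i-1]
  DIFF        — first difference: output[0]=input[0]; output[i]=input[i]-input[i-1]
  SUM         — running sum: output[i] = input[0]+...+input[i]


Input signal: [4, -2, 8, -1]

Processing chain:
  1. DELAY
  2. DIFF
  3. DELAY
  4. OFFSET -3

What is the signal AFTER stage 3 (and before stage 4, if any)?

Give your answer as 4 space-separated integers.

Answer: 0 0 4 -6

Derivation:
Input: [4, -2, 8, -1]
Stage 1 (DELAY): [0, 4, -2, 8] = [0, 4, -2, 8] -> [0, 4, -2, 8]
Stage 2 (DIFF): s[0]=0, 4-0=4, -2-4=-6, 8--2=10 -> [0, 4, -6, 10]
Stage 3 (DELAY): [0, 0, 4, -6] = [0, 0, 4, -6] -> [0, 0, 4, -6]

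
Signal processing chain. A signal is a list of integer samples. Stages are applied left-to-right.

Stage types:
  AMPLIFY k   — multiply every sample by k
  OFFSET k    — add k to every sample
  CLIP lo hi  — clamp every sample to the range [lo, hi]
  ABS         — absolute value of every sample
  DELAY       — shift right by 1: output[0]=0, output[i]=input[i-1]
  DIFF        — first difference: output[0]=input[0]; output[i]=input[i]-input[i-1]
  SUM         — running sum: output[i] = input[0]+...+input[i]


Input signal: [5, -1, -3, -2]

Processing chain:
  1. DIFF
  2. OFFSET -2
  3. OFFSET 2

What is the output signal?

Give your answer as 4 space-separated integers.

Input: [5, -1, -3, -2]
Stage 1 (DIFF): s[0]=5, -1-5=-6, -3--1=-2, -2--3=1 -> [5, -6, -2, 1]
Stage 2 (OFFSET -2): 5+-2=3, -6+-2=-8, -2+-2=-4, 1+-2=-1 -> [3, -8, -4, -1]
Stage 3 (OFFSET 2): 3+2=5, -8+2=-6, -4+2=-2, -1+2=1 -> [5, -6, -2, 1]

Answer: 5 -6 -2 1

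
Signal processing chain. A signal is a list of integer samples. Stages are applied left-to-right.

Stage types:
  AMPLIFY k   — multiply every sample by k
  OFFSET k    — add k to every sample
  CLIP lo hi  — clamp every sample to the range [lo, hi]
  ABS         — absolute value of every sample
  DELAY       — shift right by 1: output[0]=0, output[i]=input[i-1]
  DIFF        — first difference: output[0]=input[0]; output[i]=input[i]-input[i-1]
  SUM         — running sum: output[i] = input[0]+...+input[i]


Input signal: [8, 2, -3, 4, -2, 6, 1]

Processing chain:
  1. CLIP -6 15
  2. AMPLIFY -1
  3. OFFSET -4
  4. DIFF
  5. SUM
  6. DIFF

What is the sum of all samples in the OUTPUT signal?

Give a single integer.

Input: [8, 2, -3, 4, -2, 6, 1]
Stage 1 (CLIP -6 15): clip(8,-6,15)=8, clip(2,-6,15)=2, clip(-3,-6,15)=-3, clip(4,-6,15)=4, clip(-2,-6,15)=-2, clip(6,-6,15)=6, clip(1,-6,15)=1 -> [8, 2, -3, 4, -2, 6, 1]
Stage 2 (AMPLIFY -1): 8*-1=-8, 2*-1=-2, -3*-1=3, 4*-1=-4, -2*-1=2, 6*-1=-6, 1*-1=-1 -> [-8, -2, 3, -4, 2, -6, -1]
Stage 3 (OFFSET -4): -8+-4=-12, -2+-4=-6, 3+-4=-1, -4+-4=-8, 2+-4=-2, -6+-4=-10, -1+-4=-5 -> [-12, -6, -1, -8, -2, -10, -5]
Stage 4 (DIFF): s[0]=-12, -6--12=6, -1--6=5, -8--1=-7, -2--8=6, -10--2=-8, -5--10=5 -> [-12, 6, 5, -7, 6, -8, 5]
Stage 5 (SUM): sum[0..0]=-12, sum[0..1]=-6, sum[0..2]=-1, sum[0..3]=-8, sum[0..4]=-2, sum[0..5]=-10, sum[0..6]=-5 -> [-12, -6, -1, -8, -2, -10, -5]
Stage 6 (DIFF): s[0]=-12, -6--12=6, -1--6=5, -8--1=-7, -2--8=6, -10--2=-8, -5--10=5 -> [-12, 6, 5, -7, 6, -8, 5]
Output sum: -5

Answer: -5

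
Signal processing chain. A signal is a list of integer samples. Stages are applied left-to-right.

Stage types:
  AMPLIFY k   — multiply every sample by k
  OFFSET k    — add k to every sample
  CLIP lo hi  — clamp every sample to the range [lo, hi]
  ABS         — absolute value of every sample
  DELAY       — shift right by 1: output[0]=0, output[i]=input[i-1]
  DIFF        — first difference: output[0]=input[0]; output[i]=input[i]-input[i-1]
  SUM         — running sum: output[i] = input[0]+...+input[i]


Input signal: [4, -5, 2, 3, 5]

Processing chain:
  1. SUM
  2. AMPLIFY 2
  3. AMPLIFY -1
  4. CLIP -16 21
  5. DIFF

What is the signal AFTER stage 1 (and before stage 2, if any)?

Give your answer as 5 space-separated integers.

Answer: 4 -1 1 4 9

Derivation:
Input: [4, -5, 2, 3, 5]
Stage 1 (SUM): sum[0..0]=4, sum[0..1]=-1, sum[0..2]=1, sum[0..3]=4, sum[0..4]=9 -> [4, -1, 1, 4, 9]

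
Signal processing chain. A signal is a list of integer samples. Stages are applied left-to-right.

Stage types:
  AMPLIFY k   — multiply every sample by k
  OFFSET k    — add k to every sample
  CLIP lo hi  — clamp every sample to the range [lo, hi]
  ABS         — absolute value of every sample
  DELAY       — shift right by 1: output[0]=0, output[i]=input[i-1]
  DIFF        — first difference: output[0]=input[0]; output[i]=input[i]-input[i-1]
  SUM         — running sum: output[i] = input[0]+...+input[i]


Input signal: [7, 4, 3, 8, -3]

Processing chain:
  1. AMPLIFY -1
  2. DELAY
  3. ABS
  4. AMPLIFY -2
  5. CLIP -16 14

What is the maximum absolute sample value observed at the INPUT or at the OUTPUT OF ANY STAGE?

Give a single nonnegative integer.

Input: [7, 4, 3, 8, -3] (max |s|=8)
Stage 1 (AMPLIFY -1): 7*-1=-7, 4*-1=-4, 3*-1=-3, 8*-1=-8, -3*-1=3 -> [-7, -4, -3, -8, 3] (max |s|=8)
Stage 2 (DELAY): [0, -7, -4, -3, -8] = [0, -7, -4, -3, -8] -> [0, -7, -4, -3, -8] (max |s|=8)
Stage 3 (ABS): |0|=0, |-7|=7, |-4|=4, |-3|=3, |-8|=8 -> [0, 7, 4, 3, 8] (max |s|=8)
Stage 4 (AMPLIFY -2): 0*-2=0, 7*-2=-14, 4*-2=-8, 3*-2=-6, 8*-2=-16 -> [0, -14, -8, -6, -16] (max |s|=16)
Stage 5 (CLIP -16 14): clip(0,-16,14)=0, clip(-14,-16,14)=-14, clip(-8,-16,14)=-8, clip(-6,-16,14)=-6, clip(-16,-16,14)=-16 -> [0, -14, -8, -6, -16] (max |s|=16)
Overall max amplitude: 16

Answer: 16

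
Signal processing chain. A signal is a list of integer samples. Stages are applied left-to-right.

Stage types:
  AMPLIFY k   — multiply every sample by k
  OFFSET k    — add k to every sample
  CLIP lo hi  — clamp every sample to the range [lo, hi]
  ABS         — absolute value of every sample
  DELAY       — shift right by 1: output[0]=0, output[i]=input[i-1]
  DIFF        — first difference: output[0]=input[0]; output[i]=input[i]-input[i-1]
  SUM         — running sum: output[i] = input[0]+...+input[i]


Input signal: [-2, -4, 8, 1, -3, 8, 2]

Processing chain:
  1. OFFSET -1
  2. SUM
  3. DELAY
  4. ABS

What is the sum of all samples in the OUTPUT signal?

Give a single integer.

Input: [-2, -4, 8, 1, -3, 8, 2]
Stage 1 (OFFSET -1): -2+-1=-3, -4+-1=-5, 8+-1=7, 1+-1=0, -3+-1=-4, 8+-1=7, 2+-1=1 -> [-3, -5, 7, 0, -4, 7, 1]
Stage 2 (SUM): sum[0..0]=-3, sum[0..1]=-8, sum[0..2]=-1, sum[0..3]=-1, sum[0..4]=-5, sum[0..5]=2, sum[0..6]=3 -> [-3, -8, -1, -1, -5, 2, 3]
Stage 3 (DELAY): [0, -3, -8, -1, -1, -5, 2] = [0, -3, -8, -1, -1, -5, 2] -> [0, -3, -8, -1, -1, -5, 2]
Stage 4 (ABS): |0|=0, |-3|=3, |-8|=8, |-1|=1, |-1|=1, |-5|=5, |2|=2 -> [0, 3, 8, 1, 1, 5, 2]
Output sum: 20

Answer: 20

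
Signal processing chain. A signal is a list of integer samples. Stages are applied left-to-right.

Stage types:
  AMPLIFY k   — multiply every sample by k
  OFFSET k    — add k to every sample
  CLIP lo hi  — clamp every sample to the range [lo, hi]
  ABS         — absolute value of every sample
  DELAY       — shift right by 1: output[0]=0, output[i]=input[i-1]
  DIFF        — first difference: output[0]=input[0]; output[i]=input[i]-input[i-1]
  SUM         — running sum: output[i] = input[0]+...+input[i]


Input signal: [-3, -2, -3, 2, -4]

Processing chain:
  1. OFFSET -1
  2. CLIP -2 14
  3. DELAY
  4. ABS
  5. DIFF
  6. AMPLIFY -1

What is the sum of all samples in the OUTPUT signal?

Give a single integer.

Input: [-3, -2, -3, 2, -4]
Stage 1 (OFFSET -1): -3+-1=-4, -2+-1=-3, -3+-1=-4, 2+-1=1, -4+-1=-5 -> [-4, -3, -4, 1, -5]
Stage 2 (CLIP -2 14): clip(-4,-2,14)=-2, clip(-3,-2,14)=-2, clip(-4,-2,14)=-2, clip(1,-2,14)=1, clip(-5,-2,14)=-2 -> [-2, -2, -2, 1, -2]
Stage 3 (DELAY): [0, -2, -2, -2, 1] = [0, -2, -2, -2, 1] -> [0, -2, -2, -2, 1]
Stage 4 (ABS): |0|=0, |-2|=2, |-2|=2, |-2|=2, |1|=1 -> [0, 2, 2, 2, 1]
Stage 5 (DIFF): s[0]=0, 2-0=2, 2-2=0, 2-2=0, 1-2=-1 -> [0, 2, 0, 0, -1]
Stage 6 (AMPLIFY -1): 0*-1=0, 2*-1=-2, 0*-1=0, 0*-1=0, -1*-1=1 -> [0, -2, 0, 0, 1]
Output sum: -1

Answer: -1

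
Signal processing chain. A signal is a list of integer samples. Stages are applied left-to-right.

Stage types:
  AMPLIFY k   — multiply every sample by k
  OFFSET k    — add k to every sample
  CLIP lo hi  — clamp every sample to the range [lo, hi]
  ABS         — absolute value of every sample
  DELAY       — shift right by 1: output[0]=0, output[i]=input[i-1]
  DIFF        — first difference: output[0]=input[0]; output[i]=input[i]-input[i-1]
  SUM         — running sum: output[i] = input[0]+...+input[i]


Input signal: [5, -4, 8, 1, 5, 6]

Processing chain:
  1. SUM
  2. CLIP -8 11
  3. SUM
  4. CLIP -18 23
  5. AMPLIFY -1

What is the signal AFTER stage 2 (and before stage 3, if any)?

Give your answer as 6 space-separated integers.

Answer: 5 1 9 10 11 11

Derivation:
Input: [5, -4, 8, 1, 5, 6]
Stage 1 (SUM): sum[0..0]=5, sum[0..1]=1, sum[0..2]=9, sum[0..3]=10, sum[0..4]=15, sum[0..5]=21 -> [5, 1, 9, 10, 15, 21]
Stage 2 (CLIP -8 11): clip(5,-8,11)=5, clip(1,-8,11)=1, clip(9,-8,11)=9, clip(10,-8,11)=10, clip(15,-8,11)=11, clip(21,-8,11)=11 -> [5, 1, 9, 10, 11, 11]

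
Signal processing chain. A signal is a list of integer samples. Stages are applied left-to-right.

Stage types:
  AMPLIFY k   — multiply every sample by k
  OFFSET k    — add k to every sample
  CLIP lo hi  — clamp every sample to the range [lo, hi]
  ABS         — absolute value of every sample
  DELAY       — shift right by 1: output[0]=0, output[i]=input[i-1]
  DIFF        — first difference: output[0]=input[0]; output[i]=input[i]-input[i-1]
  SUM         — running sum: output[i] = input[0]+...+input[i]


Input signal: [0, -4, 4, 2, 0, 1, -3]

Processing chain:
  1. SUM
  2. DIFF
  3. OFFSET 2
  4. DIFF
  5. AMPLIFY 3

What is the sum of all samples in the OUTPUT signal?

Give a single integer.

Input: [0, -4, 4, 2, 0, 1, -3]
Stage 1 (SUM): sum[0..0]=0, sum[0..1]=-4, sum[0..2]=0, sum[0..3]=2, sum[0..4]=2, sum[0..5]=3, sum[0..6]=0 -> [0, -4, 0, 2, 2, 3, 0]
Stage 2 (DIFF): s[0]=0, -4-0=-4, 0--4=4, 2-0=2, 2-2=0, 3-2=1, 0-3=-3 -> [0, -4, 4, 2, 0, 1, -3]
Stage 3 (OFFSET 2): 0+2=2, -4+2=-2, 4+2=6, 2+2=4, 0+2=2, 1+2=3, -3+2=-1 -> [2, -2, 6, 4, 2, 3, -1]
Stage 4 (DIFF): s[0]=2, -2-2=-4, 6--2=8, 4-6=-2, 2-4=-2, 3-2=1, -1-3=-4 -> [2, -4, 8, -2, -2, 1, -4]
Stage 5 (AMPLIFY 3): 2*3=6, -4*3=-12, 8*3=24, -2*3=-6, -2*3=-6, 1*3=3, -4*3=-12 -> [6, -12, 24, -6, -6, 3, -12]
Output sum: -3

Answer: -3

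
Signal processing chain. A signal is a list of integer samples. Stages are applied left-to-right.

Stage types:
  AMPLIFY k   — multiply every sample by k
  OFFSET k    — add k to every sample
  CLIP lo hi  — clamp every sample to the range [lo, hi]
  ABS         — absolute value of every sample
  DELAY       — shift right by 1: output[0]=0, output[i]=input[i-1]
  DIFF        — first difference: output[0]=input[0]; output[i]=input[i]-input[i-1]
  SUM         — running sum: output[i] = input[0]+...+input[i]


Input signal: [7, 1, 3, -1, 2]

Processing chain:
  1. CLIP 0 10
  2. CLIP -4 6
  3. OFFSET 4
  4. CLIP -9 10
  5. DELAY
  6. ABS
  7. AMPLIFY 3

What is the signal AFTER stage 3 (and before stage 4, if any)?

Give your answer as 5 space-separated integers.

Input: [7, 1, 3, -1, 2]
Stage 1 (CLIP 0 10): clip(7,0,10)=7, clip(1,0,10)=1, clip(3,0,10)=3, clip(-1,0,10)=0, clip(2,0,10)=2 -> [7, 1, 3, 0, 2]
Stage 2 (CLIP -4 6): clip(7,-4,6)=6, clip(1,-4,6)=1, clip(3,-4,6)=3, clip(0,-4,6)=0, clip(2,-4,6)=2 -> [6, 1, 3, 0, 2]
Stage 3 (OFFSET 4): 6+4=10, 1+4=5, 3+4=7, 0+4=4, 2+4=6 -> [10, 5, 7, 4, 6]

Answer: 10 5 7 4 6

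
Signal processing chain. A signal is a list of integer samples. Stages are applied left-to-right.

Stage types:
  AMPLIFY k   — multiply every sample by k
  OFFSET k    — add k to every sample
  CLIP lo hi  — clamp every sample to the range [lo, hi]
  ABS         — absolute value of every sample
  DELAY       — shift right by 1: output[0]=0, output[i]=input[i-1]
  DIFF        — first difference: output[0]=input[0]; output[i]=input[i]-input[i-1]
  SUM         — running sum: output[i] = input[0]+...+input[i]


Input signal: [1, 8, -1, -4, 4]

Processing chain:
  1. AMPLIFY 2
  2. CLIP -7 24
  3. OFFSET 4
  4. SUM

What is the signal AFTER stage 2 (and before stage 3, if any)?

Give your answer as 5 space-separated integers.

Answer: 2 16 -2 -7 8

Derivation:
Input: [1, 8, -1, -4, 4]
Stage 1 (AMPLIFY 2): 1*2=2, 8*2=16, -1*2=-2, -4*2=-8, 4*2=8 -> [2, 16, -2, -8, 8]
Stage 2 (CLIP -7 24): clip(2,-7,24)=2, clip(16,-7,24)=16, clip(-2,-7,24)=-2, clip(-8,-7,24)=-7, clip(8,-7,24)=8 -> [2, 16, -2, -7, 8]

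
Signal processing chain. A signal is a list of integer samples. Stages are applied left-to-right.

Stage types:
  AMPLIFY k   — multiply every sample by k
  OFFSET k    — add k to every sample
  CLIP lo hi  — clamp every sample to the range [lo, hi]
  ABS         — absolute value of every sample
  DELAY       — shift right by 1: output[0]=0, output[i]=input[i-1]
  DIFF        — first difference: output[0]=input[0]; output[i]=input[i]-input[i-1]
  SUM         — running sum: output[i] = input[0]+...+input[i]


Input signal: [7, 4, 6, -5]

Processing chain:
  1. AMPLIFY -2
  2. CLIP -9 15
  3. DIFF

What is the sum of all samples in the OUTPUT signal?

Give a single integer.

Answer: 10

Derivation:
Input: [7, 4, 6, -5]
Stage 1 (AMPLIFY -2): 7*-2=-14, 4*-2=-8, 6*-2=-12, -5*-2=10 -> [-14, -8, -12, 10]
Stage 2 (CLIP -9 15): clip(-14,-9,15)=-9, clip(-8,-9,15)=-8, clip(-12,-9,15)=-9, clip(10,-9,15)=10 -> [-9, -8, -9, 10]
Stage 3 (DIFF): s[0]=-9, -8--9=1, -9--8=-1, 10--9=19 -> [-9, 1, -1, 19]
Output sum: 10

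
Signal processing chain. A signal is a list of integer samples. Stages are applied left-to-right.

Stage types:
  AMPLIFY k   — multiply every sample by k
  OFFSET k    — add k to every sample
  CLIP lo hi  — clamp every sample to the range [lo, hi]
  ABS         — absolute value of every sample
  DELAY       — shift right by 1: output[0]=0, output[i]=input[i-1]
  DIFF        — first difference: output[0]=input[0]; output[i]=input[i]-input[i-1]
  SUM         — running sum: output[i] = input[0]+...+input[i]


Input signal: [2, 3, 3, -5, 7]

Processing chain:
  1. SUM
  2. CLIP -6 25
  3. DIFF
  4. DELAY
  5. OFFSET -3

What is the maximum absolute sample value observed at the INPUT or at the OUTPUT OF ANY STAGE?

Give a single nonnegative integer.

Input: [2, 3, 3, -5, 7] (max |s|=7)
Stage 1 (SUM): sum[0..0]=2, sum[0..1]=5, sum[0..2]=8, sum[0..3]=3, sum[0..4]=10 -> [2, 5, 8, 3, 10] (max |s|=10)
Stage 2 (CLIP -6 25): clip(2,-6,25)=2, clip(5,-6,25)=5, clip(8,-6,25)=8, clip(3,-6,25)=3, clip(10,-6,25)=10 -> [2, 5, 8, 3, 10] (max |s|=10)
Stage 3 (DIFF): s[0]=2, 5-2=3, 8-5=3, 3-8=-5, 10-3=7 -> [2, 3, 3, -5, 7] (max |s|=7)
Stage 4 (DELAY): [0, 2, 3, 3, -5] = [0, 2, 3, 3, -5] -> [0, 2, 3, 3, -5] (max |s|=5)
Stage 5 (OFFSET -3): 0+-3=-3, 2+-3=-1, 3+-3=0, 3+-3=0, -5+-3=-8 -> [-3, -1, 0, 0, -8] (max |s|=8)
Overall max amplitude: 10

Answer: 10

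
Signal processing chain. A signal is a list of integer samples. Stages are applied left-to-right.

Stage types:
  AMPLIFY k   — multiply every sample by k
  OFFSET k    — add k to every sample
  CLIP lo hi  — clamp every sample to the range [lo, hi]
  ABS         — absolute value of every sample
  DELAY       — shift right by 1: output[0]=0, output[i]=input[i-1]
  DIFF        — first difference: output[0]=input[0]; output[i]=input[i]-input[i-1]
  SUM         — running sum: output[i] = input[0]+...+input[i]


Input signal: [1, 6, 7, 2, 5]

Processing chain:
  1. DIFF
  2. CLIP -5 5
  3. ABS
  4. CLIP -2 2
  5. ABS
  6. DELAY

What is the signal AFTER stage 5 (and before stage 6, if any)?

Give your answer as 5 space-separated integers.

Answer: 1 2 1 2 2

Derivation:
Input: [1, 6, 7, 2, 5]
Stage 1 (DIFF): s[0]=1, 6-1=5, 7-6=1, 2-7=-5, 5-2=3 -> [1, 5, 1, -5, 3]
Stage 2 (CLIP -5 5): clip(1,-5,5)=1, clip(5,-5,5)=5, clip(1,-5,5)=1, clip(-5,-5,5)=-5, clip(3,-5,5)=3 -> [1, 5, 1, -5, 3]
Stage 3 (ABS): |1|=1, |5|=5, |1|=1, |-5|=5, |3|=3 -> [1, 5, 1, 5, 3]
Stage 4 (CLIP -2 2): clip(1,-2,2)=1, clip(5,-2,2)=2, clip(1,-2,2)=1, clip(5,-2,2)=2, clip(3,-2,2)=2 -> [1, 2, 1, 2, 2]
Stage 5 (ABS): |1|=1, |2|=2, |1|=1, |2|=2, |2|=2 -> [1, 2, 1, 2, 2]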